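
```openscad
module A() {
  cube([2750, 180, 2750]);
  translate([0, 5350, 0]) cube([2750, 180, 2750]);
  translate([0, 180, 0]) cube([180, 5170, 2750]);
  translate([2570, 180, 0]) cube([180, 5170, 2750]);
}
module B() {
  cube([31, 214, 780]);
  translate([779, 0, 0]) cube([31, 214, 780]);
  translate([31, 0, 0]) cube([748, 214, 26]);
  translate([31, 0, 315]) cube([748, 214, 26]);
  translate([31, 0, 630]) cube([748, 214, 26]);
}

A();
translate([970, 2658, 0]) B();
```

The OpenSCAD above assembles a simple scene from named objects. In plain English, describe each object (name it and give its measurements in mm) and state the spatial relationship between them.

A is the wall frame of a small rectangular building: four walls, each 2750 mm tall and 180 mm thick, enclosing a footprint 2750 mm (x) by 5530 mm (y) outside-to-outside, with no floor or roof. The front and back walls (the −y and +y sides) span the full width; the two side walls fit between them.

B is a bookshelf 810 mm wide overall, 214 mm deep and 780 mm tall. The two sides are 31 mm thick vertical panels. 3 horizontal shelves of 26 mm thickness span between the inner faces of the sides; the lowest shelf sits on the floor and shelves are stacked with a clear vertical gap of 289 mm between each pair.

The bookshelf sits inside the house frame, centred.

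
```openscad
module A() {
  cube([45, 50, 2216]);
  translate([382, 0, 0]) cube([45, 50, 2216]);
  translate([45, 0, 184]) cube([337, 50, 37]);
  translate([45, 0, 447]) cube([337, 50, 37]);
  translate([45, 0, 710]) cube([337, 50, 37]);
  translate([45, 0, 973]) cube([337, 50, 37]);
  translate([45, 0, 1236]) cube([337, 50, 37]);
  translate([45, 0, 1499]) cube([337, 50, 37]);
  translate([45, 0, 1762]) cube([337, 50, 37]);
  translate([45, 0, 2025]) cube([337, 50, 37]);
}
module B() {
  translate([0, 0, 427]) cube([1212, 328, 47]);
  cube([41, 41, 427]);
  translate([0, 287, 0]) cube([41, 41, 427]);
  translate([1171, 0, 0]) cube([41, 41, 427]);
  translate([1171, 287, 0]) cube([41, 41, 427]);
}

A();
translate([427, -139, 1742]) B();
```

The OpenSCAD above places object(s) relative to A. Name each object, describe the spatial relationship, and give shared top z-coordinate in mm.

A is a ladder. B is a bench. The bench is beside the ladder with their tops flush at z = 2216. The shared top z-coordinate is 2216 mm.

Both tops at z = 2216 mm.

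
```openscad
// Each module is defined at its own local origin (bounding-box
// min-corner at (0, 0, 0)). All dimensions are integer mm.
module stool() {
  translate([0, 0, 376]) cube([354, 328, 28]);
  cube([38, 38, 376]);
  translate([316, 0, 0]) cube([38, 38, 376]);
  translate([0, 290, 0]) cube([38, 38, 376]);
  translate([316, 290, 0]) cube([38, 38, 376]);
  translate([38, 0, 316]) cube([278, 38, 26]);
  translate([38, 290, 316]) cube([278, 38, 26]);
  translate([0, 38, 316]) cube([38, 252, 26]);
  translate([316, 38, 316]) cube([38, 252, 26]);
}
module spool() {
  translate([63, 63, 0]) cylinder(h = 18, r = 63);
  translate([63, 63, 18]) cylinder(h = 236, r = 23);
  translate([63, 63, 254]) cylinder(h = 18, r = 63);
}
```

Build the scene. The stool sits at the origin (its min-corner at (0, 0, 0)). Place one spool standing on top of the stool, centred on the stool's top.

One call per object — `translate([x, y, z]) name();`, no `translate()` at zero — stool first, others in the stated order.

stool();
translate([114, 101, 404]) spool();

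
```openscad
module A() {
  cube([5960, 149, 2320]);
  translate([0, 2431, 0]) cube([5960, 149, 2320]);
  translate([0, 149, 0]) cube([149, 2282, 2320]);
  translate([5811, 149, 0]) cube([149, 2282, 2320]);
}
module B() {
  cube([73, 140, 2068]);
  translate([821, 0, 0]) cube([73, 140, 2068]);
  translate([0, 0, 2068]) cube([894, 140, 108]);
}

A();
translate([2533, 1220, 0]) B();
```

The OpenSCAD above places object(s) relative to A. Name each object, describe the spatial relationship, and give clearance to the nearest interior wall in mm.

A is a house frame. B is a door frame. The door frame sits inside the house frame, centred. The clearance to the nearest interior wall is 1071 mm.

Clearances: x = 2384, y = 1071; minimum 1071 mm.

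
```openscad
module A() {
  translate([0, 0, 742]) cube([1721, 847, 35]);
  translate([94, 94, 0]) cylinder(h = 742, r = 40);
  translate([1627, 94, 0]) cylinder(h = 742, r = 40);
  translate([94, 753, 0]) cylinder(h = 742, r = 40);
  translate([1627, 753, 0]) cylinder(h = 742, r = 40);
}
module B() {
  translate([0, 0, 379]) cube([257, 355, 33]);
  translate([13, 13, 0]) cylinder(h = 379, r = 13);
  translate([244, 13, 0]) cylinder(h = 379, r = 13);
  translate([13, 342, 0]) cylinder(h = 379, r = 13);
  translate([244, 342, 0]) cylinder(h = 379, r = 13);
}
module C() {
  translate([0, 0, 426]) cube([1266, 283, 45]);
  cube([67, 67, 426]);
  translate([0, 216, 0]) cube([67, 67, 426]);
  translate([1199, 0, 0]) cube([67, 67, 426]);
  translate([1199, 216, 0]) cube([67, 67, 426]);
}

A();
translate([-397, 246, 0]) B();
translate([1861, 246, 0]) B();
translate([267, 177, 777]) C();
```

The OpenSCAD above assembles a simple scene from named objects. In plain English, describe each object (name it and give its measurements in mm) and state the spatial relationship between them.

A is a table: top 1721 mm (x) × 847 mm (y), 35 mm thick, upper face at z = 777 mm, on four round legs of 80 mm diameter, each leg's bounding box inset 54 mm from the nearest pair of top edges, running from z = 0 to the bottom of the top.

B is a four-legged stool. The seat is 257×355 mm, 33 mm thick, top at z = 412 mm. It stands on four round legs, each 26 mm in diameter, from z = 0 to the seat underside, each leg's axis is inset half a diameter from the nearest pair of seat edges (so the leg's bounding box is flush with the corner).

C is a bench: a 1266×283 mm seat slab, 45 mm thick, top at z = 471 mm, on four 67×67 mm square legs flush with the seat corners and standing on z = 0.

Two stools sit around the table at the −x, +x sides. The bench is on top of the table.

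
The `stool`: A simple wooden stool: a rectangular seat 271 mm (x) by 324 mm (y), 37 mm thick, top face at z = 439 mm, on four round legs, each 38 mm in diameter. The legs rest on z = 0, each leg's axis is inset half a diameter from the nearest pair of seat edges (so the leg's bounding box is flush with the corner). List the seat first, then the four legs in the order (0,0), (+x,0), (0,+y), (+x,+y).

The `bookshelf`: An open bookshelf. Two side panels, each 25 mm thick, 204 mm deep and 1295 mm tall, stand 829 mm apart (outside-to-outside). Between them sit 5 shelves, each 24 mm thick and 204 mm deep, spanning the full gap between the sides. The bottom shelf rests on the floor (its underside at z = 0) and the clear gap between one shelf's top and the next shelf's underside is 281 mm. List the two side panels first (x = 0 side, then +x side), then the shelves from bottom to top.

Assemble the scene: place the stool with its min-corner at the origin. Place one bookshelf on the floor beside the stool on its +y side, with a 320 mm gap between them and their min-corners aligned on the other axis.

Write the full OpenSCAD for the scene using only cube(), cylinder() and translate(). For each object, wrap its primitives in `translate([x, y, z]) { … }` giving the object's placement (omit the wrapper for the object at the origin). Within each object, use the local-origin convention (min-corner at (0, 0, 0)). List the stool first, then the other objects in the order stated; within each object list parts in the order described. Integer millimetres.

translate([0, 0, 402]) cube([271, 324, 37]);
translate([19, 19, 0]) cylinder(h = 402, r = 19);
translate([252, 19, 0]) cylinder(h = 402, r = 19);
translate([19, 305, 0]) cylinder(h = 402, r = 19);
translate([252, 305, 0]) cylinder(h = 402, r = 19);
translate([0, 644, 0]) {
  cube([25, 204, 1295]);
  translate([804, 0, 0]) cube([25, 204, 1295]);
  translate([25, 0, 0]) cube([779, 204, 24]);
  translate([25, 0, 305]) cube([779, 204, 24]);
  translate([25, 0, 610]) cube([779, 204, 24]);
  translate([25, 0, 915]) cube([779, 204, 24]);
  translate([25, 0, 1220]) cube([779, 204, 24]);
}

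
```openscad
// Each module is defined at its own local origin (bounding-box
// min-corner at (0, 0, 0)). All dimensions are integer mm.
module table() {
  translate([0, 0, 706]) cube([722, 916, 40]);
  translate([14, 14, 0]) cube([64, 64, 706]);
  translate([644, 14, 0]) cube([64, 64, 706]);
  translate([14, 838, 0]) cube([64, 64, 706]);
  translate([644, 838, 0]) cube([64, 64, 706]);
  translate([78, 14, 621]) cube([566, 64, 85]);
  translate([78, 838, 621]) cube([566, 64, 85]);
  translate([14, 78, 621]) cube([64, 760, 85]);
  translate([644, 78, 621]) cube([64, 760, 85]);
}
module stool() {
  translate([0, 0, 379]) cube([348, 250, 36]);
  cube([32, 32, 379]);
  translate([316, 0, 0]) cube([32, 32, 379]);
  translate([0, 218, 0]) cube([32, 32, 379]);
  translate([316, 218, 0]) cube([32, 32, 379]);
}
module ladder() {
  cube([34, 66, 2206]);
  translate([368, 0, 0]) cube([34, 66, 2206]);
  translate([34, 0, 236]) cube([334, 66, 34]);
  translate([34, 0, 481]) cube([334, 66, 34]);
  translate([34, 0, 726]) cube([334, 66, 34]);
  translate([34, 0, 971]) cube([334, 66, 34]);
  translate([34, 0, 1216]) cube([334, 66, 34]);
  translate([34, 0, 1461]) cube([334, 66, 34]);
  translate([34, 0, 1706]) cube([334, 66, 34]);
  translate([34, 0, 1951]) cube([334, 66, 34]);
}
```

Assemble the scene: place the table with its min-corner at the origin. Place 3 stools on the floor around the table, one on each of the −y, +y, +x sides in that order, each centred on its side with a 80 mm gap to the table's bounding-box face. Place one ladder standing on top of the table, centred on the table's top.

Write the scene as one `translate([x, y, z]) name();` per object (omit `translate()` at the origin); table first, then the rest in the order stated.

table();
translate([187, -330, 0]) stool();
translate([187, 996, 0]) stool();
translate([802, 333, 0]) stool();
translate([160, 425, 746]) ladder();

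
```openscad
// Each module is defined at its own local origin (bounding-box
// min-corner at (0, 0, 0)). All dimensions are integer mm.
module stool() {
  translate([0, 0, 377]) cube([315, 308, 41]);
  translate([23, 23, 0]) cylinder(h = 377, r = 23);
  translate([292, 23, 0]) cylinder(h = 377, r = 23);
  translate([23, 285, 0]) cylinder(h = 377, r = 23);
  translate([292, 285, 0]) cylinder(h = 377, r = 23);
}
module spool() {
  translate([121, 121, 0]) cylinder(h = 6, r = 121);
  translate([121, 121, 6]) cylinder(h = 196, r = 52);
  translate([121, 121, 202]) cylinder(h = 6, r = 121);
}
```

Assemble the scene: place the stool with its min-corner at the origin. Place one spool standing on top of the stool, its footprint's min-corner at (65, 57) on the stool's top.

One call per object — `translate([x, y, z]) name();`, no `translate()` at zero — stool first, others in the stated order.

stool();
translate([65, 57, 418]) spool();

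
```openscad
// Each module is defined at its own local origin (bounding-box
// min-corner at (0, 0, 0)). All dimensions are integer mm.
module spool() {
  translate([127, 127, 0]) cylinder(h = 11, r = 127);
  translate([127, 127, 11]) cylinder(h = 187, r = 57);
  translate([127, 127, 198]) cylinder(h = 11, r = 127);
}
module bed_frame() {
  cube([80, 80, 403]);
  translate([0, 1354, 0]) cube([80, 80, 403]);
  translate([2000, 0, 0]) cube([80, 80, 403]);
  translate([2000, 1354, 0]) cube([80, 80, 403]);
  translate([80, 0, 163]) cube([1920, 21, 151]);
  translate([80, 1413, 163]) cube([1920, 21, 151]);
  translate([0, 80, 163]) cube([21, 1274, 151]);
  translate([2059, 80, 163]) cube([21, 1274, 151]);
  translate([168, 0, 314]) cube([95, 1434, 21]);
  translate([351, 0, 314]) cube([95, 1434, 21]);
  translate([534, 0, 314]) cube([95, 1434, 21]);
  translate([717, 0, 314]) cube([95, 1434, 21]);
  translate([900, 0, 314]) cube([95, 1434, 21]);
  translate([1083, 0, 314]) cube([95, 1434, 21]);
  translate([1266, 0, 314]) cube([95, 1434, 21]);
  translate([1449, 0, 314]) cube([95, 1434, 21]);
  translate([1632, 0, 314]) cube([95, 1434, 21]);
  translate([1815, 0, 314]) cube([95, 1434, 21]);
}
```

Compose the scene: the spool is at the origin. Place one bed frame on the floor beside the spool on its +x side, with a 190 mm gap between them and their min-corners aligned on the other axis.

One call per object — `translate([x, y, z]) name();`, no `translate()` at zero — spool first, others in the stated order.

spool();
translate([444, 0, 0]) bed_frame();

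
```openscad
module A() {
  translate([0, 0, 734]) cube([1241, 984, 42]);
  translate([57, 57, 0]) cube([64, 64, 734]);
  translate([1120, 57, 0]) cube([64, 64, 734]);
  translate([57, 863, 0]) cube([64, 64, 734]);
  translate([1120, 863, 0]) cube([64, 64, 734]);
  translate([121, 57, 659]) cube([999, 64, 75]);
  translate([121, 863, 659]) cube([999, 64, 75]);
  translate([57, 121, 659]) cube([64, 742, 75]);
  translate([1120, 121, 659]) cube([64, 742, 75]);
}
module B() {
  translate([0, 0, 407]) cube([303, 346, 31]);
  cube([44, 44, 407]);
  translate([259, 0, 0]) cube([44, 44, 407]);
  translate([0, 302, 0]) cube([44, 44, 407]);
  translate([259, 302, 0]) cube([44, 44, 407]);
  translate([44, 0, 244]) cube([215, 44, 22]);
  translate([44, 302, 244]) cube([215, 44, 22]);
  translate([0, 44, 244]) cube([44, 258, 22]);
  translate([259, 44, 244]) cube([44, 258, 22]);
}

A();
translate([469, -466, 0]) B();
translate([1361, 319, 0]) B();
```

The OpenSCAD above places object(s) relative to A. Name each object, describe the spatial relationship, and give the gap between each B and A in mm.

Each stool's nearest face is 120 mm from the table's bounding box.

A is a table. B is a stool. Two stools sit around the table at the −y, +x sides. The gap between each stool and the table is 120 mm.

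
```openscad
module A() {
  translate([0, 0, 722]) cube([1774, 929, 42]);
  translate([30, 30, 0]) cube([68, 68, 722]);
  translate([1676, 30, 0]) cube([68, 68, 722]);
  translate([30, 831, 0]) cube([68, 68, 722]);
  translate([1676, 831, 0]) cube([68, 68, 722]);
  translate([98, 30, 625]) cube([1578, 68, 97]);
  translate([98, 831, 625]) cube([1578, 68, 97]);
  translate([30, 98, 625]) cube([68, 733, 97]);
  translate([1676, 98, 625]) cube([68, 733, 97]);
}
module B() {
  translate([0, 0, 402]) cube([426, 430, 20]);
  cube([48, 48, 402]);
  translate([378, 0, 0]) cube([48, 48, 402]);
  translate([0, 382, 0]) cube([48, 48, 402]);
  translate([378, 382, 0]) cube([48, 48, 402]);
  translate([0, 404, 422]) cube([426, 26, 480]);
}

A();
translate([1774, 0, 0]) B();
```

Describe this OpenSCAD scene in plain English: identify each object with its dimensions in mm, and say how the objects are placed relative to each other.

A is a table with a 1774×929 mm rectangular top, 42 mm thick, top surface at z = 764 mm, supported by four 68×68 mm square legs, each inset 30 mm from the nearest pair of top edges, running from the floor. Four apron rails, 68 mm thick and 97 mm tall, run between adjacent legs with their top edges flush with the underside of the top and their outer faces flush with the legs' outer faces.

B is a chair: 426×430 mm seat, 20 mm thick, top at z = 422 mm, on four 48 mm square corner legs flush with the seat edges. A 26 mm thick backrest slab spans the full seat width, extending 480 mm above the seat top, its back face flush with the seat's +y edge.

The chair is against the table's +x side, with their −y faces flush.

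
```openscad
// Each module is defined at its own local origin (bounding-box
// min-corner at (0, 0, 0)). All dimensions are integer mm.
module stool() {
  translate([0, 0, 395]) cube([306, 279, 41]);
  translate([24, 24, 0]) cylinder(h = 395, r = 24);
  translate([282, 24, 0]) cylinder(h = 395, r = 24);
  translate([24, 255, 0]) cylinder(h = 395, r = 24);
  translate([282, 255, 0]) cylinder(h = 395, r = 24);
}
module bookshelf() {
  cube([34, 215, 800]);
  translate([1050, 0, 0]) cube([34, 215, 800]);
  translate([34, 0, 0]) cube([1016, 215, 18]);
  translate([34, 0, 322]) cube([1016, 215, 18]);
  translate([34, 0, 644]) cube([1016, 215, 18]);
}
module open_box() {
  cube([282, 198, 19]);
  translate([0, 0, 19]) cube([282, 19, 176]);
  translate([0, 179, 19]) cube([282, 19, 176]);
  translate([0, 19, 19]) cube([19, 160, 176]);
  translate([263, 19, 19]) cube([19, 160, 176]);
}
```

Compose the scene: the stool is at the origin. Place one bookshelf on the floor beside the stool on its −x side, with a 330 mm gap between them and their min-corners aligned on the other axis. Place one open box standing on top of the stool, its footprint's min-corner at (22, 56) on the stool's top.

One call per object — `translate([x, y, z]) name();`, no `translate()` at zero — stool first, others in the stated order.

stool();
translate([-1414, 0, 0]) bookshelf();
translate([22, 56, 436]) open_box();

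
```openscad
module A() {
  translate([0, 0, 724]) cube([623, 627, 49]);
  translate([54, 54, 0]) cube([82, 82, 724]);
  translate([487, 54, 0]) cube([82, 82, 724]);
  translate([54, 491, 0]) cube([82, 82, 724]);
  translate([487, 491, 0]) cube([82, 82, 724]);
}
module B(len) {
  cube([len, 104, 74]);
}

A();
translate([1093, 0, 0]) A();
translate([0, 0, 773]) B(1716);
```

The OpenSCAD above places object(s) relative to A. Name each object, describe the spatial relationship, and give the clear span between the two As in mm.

A is a table. B is a beam. A beam spans the tops of two tables. The clear span between the two tables is 470 mm.

Second table starts at x = 1093; first ends at x = 623; clear span = 1093 − 623 = 470 mm.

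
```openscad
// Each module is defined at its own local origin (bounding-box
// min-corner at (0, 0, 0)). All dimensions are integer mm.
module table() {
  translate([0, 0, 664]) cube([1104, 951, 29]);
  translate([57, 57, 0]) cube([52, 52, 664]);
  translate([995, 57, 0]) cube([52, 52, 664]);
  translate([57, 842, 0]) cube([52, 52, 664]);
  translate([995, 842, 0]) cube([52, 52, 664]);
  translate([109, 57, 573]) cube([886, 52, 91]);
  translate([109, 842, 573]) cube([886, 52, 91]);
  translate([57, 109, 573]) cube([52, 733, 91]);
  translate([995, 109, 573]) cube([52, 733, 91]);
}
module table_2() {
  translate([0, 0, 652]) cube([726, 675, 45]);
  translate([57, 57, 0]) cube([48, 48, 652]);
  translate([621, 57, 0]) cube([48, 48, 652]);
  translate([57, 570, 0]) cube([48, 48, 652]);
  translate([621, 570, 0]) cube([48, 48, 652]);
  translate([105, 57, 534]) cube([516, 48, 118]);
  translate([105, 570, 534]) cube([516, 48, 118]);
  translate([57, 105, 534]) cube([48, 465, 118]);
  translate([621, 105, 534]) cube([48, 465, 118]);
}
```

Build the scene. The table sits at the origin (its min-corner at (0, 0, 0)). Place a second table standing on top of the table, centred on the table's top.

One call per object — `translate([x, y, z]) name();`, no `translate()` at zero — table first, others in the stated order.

table();
translate([189, 138, 693]) table_2();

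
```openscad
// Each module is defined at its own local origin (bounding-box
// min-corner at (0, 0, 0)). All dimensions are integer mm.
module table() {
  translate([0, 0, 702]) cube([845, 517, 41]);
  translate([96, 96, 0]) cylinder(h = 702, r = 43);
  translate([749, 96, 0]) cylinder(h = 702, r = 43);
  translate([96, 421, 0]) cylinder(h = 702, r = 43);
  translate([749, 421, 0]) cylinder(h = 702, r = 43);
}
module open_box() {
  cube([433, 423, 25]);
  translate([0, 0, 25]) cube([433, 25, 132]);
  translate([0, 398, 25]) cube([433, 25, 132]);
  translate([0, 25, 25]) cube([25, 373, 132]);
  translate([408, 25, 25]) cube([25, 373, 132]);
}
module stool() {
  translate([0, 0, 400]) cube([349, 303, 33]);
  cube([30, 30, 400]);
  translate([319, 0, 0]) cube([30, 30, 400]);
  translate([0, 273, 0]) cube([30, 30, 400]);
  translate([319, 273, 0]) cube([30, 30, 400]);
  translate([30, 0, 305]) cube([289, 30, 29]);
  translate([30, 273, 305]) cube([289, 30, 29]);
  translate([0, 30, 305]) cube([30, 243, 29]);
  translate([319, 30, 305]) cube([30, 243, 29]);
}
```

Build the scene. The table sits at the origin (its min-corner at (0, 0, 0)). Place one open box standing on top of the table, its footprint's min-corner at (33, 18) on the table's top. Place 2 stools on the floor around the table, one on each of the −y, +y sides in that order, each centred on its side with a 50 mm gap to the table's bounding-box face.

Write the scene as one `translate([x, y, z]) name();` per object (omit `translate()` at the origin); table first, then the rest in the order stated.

table();
translate([33, 18, 743]) open_box();
translate([248, -353, 0]) stool();
translate([248, 567, 0]) stool();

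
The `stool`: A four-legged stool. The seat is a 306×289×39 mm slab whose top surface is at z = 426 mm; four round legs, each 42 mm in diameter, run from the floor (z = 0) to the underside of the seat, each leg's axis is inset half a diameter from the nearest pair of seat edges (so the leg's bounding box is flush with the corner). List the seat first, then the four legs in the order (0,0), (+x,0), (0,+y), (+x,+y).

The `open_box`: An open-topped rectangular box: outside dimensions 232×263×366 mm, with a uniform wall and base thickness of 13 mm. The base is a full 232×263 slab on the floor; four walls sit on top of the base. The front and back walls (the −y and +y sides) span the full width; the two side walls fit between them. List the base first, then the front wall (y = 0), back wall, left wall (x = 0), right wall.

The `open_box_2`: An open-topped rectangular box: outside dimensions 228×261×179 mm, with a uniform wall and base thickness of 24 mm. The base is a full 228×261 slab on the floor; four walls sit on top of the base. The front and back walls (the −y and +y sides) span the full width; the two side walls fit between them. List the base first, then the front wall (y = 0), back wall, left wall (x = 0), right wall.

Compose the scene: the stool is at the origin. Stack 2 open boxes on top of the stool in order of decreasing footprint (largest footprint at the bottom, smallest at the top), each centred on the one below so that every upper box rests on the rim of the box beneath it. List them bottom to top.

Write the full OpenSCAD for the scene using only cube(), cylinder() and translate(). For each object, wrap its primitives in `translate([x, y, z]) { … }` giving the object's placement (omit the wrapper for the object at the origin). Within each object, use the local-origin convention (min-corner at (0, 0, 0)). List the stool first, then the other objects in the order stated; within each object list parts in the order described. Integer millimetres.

translate([0, 0, 387]) cube([306, 289, 39]);
translate([21, 21, 0]) cylinder(h = 387, r = 21);
translate([285, 21, 0]) cylinder(h = 387, r = 21);
translate([21, 268, 0]) cylinder(h = 387, r = 21);
translate([285, 268, 0]) cylinder(h = 387, r = 21);
translate([37, 13, 426]) {
  cube([232, 263, 13]);
  translate([0, 0, 13]) cube([232, 13, 353]);
  translate([0, 250, 13]) cube([232, 13, 353]);
  translate([0, 13, 13]) cube([13, 237, 353]);
  translate([219, 13, 13]) cube([13, 237, 353]);
}
translate([39, 14, 792]) {
  cube([228, 261, 24]);
  translate([0, 0, 24]) cube([228, 24, 155]);
  translate([0, 237, 24]) cube([228, 24, 155]);
  translate([0, 24, 24]) cube([24, 213, 155]);
  translate([204, 24, 24]) cube([24, 213, 155]);
}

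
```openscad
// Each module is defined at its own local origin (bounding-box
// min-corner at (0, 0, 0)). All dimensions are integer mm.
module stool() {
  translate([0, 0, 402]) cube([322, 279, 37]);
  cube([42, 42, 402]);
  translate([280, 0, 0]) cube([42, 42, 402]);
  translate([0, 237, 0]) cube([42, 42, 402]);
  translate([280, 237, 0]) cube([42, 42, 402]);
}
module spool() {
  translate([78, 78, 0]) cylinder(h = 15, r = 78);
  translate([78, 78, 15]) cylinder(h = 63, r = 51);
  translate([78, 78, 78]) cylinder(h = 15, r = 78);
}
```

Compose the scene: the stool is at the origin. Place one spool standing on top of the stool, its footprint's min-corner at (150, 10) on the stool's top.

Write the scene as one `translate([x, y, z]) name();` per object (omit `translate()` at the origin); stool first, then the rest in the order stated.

stool();
translate([150, 10, 439]) spool();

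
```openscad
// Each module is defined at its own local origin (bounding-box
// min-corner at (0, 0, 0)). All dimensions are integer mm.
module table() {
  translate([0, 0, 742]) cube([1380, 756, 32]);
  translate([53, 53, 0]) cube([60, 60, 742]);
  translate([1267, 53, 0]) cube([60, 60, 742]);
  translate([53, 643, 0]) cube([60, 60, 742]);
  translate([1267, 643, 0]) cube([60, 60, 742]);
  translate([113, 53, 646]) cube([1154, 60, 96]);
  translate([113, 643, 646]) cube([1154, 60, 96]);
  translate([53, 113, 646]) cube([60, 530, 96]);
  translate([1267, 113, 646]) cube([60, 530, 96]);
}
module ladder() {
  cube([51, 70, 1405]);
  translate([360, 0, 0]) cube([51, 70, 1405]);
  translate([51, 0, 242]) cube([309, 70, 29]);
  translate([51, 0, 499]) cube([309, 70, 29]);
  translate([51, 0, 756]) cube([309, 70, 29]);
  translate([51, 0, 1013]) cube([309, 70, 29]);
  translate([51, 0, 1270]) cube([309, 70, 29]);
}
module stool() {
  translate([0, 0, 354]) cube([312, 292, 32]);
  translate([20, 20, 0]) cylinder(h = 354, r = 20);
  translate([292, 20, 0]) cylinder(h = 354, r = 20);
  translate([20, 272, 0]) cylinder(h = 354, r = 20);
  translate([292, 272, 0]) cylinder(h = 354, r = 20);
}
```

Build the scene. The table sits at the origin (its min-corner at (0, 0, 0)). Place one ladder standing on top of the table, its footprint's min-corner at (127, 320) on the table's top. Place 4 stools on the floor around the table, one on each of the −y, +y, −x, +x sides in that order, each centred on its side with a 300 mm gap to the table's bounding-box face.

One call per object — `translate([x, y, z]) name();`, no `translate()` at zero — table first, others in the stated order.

table();
translate([127, 320, 774]) ladder();
translate([534, -592, 0]) stool();
translate([534, 1056, 0]) stool();
translate([-612, 232, 0]) stool();
translate([1680, 232, 0]) stool();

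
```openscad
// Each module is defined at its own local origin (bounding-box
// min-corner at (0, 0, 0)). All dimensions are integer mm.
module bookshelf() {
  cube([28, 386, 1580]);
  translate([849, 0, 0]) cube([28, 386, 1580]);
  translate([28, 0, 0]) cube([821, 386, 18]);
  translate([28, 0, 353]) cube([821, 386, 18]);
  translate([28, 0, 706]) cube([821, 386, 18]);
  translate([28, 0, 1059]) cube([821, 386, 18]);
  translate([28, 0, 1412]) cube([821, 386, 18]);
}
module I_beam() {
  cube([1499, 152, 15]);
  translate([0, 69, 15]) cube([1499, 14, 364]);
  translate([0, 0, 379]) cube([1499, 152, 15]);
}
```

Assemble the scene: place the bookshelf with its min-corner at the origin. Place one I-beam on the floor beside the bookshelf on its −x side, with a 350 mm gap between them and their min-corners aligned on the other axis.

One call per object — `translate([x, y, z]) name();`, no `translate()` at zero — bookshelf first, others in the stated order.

bookshelf();
translate([-1849, 0, 0]) I_beam();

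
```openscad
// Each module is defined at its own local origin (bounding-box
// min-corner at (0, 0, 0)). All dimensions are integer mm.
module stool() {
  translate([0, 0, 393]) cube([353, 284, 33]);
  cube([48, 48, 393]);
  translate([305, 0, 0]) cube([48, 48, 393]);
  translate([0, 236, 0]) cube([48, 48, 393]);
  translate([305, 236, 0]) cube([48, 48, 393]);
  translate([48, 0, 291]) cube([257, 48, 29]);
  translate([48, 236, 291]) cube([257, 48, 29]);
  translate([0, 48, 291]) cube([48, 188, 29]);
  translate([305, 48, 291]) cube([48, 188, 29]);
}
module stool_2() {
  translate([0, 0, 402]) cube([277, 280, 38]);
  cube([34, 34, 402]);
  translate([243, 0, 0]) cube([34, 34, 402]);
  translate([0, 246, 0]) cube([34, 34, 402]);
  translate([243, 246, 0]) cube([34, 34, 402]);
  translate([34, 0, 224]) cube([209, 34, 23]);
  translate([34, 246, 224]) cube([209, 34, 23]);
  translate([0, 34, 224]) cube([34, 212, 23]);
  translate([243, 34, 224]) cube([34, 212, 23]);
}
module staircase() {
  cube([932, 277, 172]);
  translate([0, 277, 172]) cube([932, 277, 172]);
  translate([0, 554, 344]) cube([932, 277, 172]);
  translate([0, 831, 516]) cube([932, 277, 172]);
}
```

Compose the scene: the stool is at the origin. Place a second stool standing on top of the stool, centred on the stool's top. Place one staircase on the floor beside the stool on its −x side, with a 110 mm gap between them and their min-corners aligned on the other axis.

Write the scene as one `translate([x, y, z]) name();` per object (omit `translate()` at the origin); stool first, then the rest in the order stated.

stool();
translate([38, 2, 426]) stool_2();
translate([-1042, 0, 0]) staircase();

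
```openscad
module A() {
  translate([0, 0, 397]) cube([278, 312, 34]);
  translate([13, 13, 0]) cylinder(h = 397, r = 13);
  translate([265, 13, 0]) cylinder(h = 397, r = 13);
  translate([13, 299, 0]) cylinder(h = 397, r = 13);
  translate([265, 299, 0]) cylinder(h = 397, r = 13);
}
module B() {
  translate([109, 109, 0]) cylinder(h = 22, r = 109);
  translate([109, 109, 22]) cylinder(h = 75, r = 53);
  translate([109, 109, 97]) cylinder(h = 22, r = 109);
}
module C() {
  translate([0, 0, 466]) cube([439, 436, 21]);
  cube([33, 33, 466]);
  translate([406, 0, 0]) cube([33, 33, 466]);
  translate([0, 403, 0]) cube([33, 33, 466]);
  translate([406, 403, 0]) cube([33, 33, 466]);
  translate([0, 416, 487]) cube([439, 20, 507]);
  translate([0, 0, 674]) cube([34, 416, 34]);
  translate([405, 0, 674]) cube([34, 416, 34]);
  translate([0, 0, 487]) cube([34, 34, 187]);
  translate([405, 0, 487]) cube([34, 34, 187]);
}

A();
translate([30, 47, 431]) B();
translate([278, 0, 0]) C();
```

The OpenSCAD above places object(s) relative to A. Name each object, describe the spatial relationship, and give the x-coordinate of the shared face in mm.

A is a stool. B is a spool. C is a chair. The spool is on top of the stool, centred. The chair is against the stool's +x side, with their −y faces flush. The x-coordinate of the shared face is 278 mm.

The stool's +x face and the chair's −x face are both at x = 278 mm.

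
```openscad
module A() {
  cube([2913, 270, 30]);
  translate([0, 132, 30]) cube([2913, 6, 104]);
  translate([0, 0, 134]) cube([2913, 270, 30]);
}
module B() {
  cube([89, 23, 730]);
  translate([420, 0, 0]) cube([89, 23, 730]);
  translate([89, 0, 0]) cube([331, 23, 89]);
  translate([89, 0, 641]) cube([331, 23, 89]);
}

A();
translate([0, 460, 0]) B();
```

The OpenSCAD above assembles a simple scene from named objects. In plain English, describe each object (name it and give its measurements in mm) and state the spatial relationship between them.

A is an I-beam lying along x, 2913 mm long. Overall section height 164 mm. Two flanges 270 mm wide (y) and 30 mm thick, one on the floor and one at the top; a web 6 mm thick runs between them, centred on the flange width.

B is a rectangular picture frame lying in the x–z plane (depth along y). The opening is 331 mm wide (x) by 552 mm tall (z), surrounded by a border 89 mm wide on all four sides. The frame is 23 mm deep and is made of two full-height vertical stiles with two horizontal rails fitted between them.

The picture frame is on the floor beside the I-beam on its +y side.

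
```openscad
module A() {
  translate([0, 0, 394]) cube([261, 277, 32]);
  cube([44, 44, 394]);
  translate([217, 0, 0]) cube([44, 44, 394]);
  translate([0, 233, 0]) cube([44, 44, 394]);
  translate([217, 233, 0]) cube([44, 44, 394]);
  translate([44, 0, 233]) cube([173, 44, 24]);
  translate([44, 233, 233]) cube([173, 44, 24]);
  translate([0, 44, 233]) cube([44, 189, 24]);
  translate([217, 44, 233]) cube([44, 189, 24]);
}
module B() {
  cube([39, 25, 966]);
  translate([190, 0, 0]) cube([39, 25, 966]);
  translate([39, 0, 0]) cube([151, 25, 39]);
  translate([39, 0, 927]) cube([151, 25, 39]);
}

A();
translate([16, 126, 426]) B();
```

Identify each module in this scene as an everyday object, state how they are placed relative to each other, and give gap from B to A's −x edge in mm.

The picture frame's min-x is at 16; the stool's min-x is 0; gap = 16 mm.

A is a stool. B is a picture frame. The picture frame is on top of the stool, centred. The gap from the picture frame to the stool's −x edge is 16 mm.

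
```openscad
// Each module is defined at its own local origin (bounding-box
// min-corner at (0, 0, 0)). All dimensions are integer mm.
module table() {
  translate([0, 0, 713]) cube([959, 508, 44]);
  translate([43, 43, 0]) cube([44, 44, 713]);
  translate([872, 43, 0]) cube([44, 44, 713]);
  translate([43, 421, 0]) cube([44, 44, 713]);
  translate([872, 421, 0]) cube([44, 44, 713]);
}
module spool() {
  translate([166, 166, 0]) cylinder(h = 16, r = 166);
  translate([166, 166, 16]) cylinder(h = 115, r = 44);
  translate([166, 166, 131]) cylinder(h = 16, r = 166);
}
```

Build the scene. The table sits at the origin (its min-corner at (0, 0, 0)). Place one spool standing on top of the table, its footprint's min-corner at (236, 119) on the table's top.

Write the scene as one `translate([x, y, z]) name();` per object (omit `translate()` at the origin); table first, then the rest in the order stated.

table();
translate([236, 119, 757]) spool();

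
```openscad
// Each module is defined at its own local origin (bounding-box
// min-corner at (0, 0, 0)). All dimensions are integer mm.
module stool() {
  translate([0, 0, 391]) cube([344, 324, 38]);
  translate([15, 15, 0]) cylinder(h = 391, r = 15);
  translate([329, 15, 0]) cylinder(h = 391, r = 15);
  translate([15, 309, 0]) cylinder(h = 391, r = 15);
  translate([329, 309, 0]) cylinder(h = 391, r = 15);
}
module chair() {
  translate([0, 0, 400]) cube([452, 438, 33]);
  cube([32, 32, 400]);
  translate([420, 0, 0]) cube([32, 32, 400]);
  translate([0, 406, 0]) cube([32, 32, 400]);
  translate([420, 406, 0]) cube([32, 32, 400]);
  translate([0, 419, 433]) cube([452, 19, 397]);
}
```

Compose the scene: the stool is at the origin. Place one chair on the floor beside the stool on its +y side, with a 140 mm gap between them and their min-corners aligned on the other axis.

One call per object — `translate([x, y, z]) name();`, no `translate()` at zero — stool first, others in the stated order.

stool();
translate([0, 464, 0]) chair();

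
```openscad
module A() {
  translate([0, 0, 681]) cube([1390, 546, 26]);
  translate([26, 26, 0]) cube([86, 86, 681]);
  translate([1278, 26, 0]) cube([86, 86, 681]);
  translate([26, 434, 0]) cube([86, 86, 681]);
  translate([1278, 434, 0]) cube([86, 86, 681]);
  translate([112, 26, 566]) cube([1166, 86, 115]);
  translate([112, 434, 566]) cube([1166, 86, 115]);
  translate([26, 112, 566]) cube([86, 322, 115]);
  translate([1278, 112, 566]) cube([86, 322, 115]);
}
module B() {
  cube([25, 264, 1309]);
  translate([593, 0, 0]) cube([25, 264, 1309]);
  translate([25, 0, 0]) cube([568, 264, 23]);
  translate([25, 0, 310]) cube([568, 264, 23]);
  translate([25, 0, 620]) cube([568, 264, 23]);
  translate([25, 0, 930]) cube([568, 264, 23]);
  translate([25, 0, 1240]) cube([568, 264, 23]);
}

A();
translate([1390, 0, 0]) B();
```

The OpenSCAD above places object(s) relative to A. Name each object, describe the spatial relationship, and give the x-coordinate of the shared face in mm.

A is a table. B is a bookshelf. The bookshelf is against the table's +x side, with their −y faces flush. The x-coordinate of the shared face is 1390 mm.

The table's +x face and the bookshelf's −x face are both at x = 1390 mm.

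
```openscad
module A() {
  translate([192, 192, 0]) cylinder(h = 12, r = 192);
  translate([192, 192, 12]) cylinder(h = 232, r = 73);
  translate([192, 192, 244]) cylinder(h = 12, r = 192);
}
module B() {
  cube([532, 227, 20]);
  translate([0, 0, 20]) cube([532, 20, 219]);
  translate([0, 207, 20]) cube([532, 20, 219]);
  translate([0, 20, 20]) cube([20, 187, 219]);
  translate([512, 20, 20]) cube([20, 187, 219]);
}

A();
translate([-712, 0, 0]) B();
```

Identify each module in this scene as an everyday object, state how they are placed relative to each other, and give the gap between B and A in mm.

A is a spool. B is an open box. The open box is on the floor beside the spool on its −x side. The gap between the open box and the spool is 180 mm.

The open box's nearest face is 180 mm from the spool's −x face.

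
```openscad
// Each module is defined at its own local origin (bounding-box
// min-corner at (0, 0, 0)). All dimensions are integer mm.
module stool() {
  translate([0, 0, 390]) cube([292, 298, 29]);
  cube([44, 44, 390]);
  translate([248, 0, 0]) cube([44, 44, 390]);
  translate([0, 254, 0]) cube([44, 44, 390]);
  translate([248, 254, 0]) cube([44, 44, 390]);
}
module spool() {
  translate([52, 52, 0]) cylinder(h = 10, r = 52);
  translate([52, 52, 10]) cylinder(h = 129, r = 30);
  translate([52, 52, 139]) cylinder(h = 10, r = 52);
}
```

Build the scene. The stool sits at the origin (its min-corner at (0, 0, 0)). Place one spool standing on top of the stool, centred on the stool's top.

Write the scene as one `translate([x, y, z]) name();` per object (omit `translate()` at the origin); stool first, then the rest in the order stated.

stool();
translate([94, 97, 419]) spool();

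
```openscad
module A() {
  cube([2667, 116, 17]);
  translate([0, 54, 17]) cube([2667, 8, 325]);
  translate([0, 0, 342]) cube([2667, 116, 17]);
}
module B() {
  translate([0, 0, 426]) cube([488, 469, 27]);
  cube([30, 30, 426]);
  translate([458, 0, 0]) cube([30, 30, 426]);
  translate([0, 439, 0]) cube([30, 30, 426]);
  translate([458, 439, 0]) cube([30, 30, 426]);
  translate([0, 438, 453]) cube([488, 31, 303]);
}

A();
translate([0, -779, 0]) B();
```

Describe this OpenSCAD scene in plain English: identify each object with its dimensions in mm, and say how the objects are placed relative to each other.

A is an I-beam lying along x, 2667 mm long. Overall section height 359 mm. Two flanges 116 mm wide (y) and 17 mm thick, one on the floor and one at the top; a web 8 mm thick runs between them, centred on the flange width.

B is a chair: 488×469 mm seat, 27 mm thick, top at z = 453 mm, on four 30 mm square corner legs flush with the seat edges. A 31 mm thick backrest slab spans the full seat width, extending 303 mm above the seat top, its back face flush with the seat's +y edge.

The chair is on the floor beside the I-beam on its −y side.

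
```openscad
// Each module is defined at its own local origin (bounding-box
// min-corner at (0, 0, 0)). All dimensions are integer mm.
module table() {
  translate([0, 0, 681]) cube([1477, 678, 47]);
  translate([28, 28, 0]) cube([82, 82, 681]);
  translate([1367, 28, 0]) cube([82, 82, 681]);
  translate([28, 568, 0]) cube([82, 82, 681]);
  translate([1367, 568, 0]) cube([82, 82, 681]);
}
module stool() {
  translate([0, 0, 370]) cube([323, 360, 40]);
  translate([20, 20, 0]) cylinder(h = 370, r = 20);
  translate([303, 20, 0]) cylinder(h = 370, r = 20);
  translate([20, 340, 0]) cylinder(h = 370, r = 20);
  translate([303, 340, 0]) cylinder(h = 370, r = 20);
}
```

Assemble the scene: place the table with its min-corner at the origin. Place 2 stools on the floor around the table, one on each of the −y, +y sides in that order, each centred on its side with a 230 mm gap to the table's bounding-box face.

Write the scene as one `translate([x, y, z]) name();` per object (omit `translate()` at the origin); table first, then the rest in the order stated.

table();
translate([577, -590, 0]) stool();
translate([577, 908, 0]) stool();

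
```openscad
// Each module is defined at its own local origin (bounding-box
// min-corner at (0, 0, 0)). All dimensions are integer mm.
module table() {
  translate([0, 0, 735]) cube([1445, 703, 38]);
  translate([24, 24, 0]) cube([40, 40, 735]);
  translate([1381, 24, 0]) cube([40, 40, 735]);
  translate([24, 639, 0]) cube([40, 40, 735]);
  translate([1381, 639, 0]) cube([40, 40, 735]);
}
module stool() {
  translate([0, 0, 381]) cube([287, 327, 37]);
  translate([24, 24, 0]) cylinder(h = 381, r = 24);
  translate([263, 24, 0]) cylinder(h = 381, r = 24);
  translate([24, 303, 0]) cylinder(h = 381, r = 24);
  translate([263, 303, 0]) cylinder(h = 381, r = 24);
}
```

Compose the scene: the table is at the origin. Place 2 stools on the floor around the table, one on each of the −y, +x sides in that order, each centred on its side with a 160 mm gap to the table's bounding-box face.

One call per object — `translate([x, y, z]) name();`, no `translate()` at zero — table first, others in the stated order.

table();
translate([579, -487, 0]) stool();
translate([1605, 188, 0]) stool();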